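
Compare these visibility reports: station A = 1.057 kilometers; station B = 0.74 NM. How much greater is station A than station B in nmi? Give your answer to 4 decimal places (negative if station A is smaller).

-0.1693 nmi

station A: 1.057 km = 0.570734 nmi.
Difference: 0.570734 − 0.740000 = -0.1693 nmi.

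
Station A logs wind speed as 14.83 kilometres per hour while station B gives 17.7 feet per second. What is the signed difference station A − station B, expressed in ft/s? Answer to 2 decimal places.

-4.18 ft/s

station A: 14.83 km/h = 13.5152 ft/s.
Difference: 13.5152 − 17.7000 = -4.18 ft/s.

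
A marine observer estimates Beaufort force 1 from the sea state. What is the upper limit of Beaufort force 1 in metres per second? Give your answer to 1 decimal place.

1.5 m/s

Beaufort 1 (light air) spans 0.3–1.5 m/s.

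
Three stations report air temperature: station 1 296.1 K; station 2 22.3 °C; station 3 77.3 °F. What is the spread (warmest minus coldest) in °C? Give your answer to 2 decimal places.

2.87 °C

station 1: 296.1 K = 22.950 °C.
station 3: 77.3 °F = 25.167 °C.
Spread: 25.167 − 22.300 = 2.867 °C.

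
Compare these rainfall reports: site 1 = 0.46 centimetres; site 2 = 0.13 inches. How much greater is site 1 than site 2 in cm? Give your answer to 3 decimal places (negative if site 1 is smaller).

0.130 cm

site 2: 0.13 in = 0.33020 cm.
Difference: 0.46000 − 0.33020 = 0.130 cm.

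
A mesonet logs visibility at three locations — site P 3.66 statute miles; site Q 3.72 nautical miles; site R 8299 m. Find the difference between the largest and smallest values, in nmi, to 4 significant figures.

site P: 3.66 SM = 3.18045 nmi.
site R: 8299 m = 4.48110 nmi.
Spread: 4.48110 − 3.18045 = 1.301 nmi.

1.301 nmi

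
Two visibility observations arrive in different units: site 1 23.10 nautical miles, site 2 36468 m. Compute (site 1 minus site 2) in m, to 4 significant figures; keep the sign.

site 1: 23.10 nmi = 42781.20 m.
Difference: 42781.20 − 36468.00 = 6313 m.

6313 m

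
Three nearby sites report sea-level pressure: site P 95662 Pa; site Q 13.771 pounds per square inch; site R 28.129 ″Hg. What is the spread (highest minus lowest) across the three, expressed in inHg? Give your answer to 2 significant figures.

0.21 inHg

site P: 95662 Pa = 28.2490 inHg.
site Q: 13.771 psi = 28.0380 inHg.
Spread: 28.2490 − 28.0380 = 0.21 inHg.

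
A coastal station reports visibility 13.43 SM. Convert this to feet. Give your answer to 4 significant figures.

70910 ft

1 SM = 5280 ft, so 13.43 × 5280 = 70910 ft.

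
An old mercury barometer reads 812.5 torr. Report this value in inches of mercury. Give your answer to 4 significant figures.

31.99 inHg

1 mmHg = 0.0393701 inHg, so 812.5 × 0.0393701 = 31.99 inHg.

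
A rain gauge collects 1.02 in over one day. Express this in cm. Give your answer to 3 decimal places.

1 in = 2.54 cm, so 1.02 × 2.54 = 2.591 cm.

2.591 cm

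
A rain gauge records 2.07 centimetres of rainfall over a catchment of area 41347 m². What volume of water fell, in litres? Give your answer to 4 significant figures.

Depth: 2.07 cm × 10 = 20.7 mm.
1 mm over 1 m² is 1 L, so volume = 20.7 × 41347 = 855882.9 L ≈ 855900 L.

855900 litres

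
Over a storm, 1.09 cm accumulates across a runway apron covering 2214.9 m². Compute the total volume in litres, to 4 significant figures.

Depth: 1.09 cm × 10 = 10.9 mm.
1 mm over 1 m² is 1 L, so volume = 10.9 × 2214.9 = 24142.41 L ≈ 24140 L.

24140 litres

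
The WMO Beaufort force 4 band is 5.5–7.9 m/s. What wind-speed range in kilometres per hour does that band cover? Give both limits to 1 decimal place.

19.8 to 28.4 km/h

5.5–7.9 m/s × 3.6 = 19.8–28.4 km/h.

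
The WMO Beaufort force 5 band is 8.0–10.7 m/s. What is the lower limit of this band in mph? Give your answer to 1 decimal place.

17.9 mph

8.0–10.7 m/s × 2.237 = 17.9–23.9 mph.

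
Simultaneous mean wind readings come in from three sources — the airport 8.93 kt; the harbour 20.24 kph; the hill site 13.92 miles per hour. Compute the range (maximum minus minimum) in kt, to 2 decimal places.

3.17 kt

the harbour: 20.24 km/h = 10.9287 kt.
the hill site: 13.92 mph = 12.0961 kt.
Spread: 12.0961 − 8.9300 = 3.17 kt.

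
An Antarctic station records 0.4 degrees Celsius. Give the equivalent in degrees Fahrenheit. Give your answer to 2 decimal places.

°F = °C × 9/5 + 32 = 0.4 × 1.8 + 32 = 32.72 °F.

32.72 °F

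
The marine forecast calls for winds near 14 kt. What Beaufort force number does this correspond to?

Beaufort force 4

14 kt lies in the Beaufort 4 band (moderate breeze, 11–16 kt).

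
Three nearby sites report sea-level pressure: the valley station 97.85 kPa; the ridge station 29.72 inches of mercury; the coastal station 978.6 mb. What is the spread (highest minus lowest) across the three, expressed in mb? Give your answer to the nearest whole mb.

28 mb

the valley station: 97.85 kPa = 978.50 mb.
the ridge station: 29.72 inHg = 1006.43 mb.
Spread: 1006.43 − 978.50 = 28 mb.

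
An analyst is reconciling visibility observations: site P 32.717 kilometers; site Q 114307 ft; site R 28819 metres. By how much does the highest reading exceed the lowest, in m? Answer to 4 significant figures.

site P: 32.717 km = 32717.00 m.
site Q: 114307 ft = 34840.77 m.
Spread: 34840.77 − 28819.00 = 6022 m.

6022 m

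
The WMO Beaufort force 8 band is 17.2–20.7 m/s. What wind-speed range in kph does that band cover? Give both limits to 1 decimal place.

61.9 to 74.5 km/h

17.2–20.7 m/s × 3.6 = 61.9–74.5 km/h.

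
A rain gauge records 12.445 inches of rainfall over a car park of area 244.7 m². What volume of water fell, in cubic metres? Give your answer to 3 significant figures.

77.4 cubic metres

Depth: 12.445 in × 25.4 = 316.103 mm.
1 mm over 1 m² is 1 L, so volume = 316.103 × 244.7 = 77350.404 L = 77.4 m³.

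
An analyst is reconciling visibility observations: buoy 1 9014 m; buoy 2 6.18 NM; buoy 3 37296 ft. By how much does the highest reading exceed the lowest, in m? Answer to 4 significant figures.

2431 m

buoy 2: 6.18 nmi = 11445.36 m.
buoy 3: 37296 ft = 11367.82 m.
Spread: 11445.36 − 9014.00 = 2431 m.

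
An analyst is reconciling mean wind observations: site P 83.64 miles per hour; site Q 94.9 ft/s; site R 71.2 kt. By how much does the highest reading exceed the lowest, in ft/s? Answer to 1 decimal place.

27.8 ft/s

site P: 83.64 mph = 122.672 ft/s.
site R: 71.2 kt = 120.172 ft/s.
Spread: 122.672 − 94.900 = 27.8 ft/s.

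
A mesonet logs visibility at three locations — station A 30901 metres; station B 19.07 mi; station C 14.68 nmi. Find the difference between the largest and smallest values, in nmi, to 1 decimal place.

station A: 30901 m = 16.685 nmi.
station B: 19.07 SM = 16.571 nmi.
Spread: 16.685 − 14.680 = 2.0 nmi.

2.0 nmi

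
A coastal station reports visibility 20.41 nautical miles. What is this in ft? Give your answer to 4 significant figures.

1 nmi = 6076.12 ft, so 20.41 × 6076.12 = 124000 ft.

124000 ft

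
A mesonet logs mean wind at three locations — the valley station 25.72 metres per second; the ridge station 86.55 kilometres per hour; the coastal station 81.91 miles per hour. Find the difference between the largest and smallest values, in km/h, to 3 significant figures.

45.3 km/h

the valley station: 25.72 m/s = 92.592 km/h.
the coastal station: 81.91 mph = 131.821 km/h.
Spread: 131.821 − 86.550 = 45.3 km/h.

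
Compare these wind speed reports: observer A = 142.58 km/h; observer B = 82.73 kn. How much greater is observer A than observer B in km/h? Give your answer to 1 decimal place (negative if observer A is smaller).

observer B: 82.73 kt = 153.216 km/h.
Difference: 142.580 − 153.216 = -10.6 km/h.

-10.6 km/h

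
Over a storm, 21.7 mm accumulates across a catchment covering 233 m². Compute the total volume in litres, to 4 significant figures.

5056 litres

1 mm over 1 m² is 1 L, so volume = 21.7 × 233 = 5056.1 L ≈ 5056 L.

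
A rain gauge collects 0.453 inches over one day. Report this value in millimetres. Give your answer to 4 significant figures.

1 in = 25.4 mm, so 0.453 × 25.4 = 11.51 mm.

11.51 mm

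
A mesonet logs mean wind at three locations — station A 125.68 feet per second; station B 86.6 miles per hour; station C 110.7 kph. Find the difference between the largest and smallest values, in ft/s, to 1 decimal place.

station B: 86.6 mph = 127.013 ft/s.
station C: 110.7 km/h = 100.886 ft/s.
Spread: 127.013 − 100.886 = 26.1 ft/s.

26.1 ft/s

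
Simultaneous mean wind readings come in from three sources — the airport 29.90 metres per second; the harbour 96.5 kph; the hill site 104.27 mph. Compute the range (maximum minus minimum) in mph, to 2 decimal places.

the airport: 29.90 m/s = 66.8844 mph.
the harbour: 96.5 km/h = 59.9623 mph.
Spread: 104.2700 − 59.9623 = 44.31 mph.

44.31 mph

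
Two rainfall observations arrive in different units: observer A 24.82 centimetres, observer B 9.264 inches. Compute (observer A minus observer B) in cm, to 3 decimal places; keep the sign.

1.289 cm

observer B: 9.264 in = 23.53056 cm.
Difference: 24.82000 − 23.53056 = 1.289 cm.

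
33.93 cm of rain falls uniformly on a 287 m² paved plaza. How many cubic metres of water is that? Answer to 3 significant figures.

Depth: 33.93 cm × 10 = 339.3 mm.
1 mm over 1 m² is 1 L, so volume = 339.3 × 287 = 97379.1 L = 97.4 m³.

97.4 cubic metres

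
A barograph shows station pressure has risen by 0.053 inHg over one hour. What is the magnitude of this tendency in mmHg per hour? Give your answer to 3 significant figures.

0.053 inHg / 1 h × 25.4 mmHg/inHg = 1.35 mmHg/h.

1.35 mmHg per hour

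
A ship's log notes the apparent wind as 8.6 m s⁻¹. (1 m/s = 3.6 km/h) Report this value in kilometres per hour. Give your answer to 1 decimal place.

1 m/s = 3.6 km/h, so 8.6 × 3.6 = 31.0 km/h.

31.0 km/h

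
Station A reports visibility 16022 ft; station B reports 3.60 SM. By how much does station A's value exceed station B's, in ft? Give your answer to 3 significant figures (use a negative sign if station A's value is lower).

-2990 ft

station B: 3.60 SM = 19008.00 ft.
Difference: 16022.00 − 19008.00 = -2990 ft.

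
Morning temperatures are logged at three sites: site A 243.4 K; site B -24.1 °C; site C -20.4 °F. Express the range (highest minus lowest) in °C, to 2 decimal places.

5.65 °C

site A: 243.4 K = -29.750 °C.
site C: -20.4 °F = -29.111 °C.
Spread: (-24.100) − (-29.750) = 5.650 °C.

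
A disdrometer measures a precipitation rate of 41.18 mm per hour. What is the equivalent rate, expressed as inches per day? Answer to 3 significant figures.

41.18 mm/hour × 0.0393701 in/mm × 24 hour/day = 38.9 in/day.

38.9 in/day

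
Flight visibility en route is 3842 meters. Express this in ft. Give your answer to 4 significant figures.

12600 ft

1 m = 3.28084 ft, so 3842 × 3.28084 = 12600 ft.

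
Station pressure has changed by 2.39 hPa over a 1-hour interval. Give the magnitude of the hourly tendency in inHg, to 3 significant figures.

2.39 hPa / 1 h × 0.02953 inHg/hPa = 0.0706 inHg/h.

0.0706 inHg per hour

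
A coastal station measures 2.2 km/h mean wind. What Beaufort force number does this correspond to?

Beaufort force 1

2.2 km/h = 0.6 m/s, which is Beaufort 1 (light air, 0.3–1.5 m/s).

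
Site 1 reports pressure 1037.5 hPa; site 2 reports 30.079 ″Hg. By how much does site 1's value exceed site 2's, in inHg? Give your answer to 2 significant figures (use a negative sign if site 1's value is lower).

0.56 inHg

site 1: 1037.5 hPa = 30.6374 inHg.
Difference: 30.6374 − 30.0790 = 0.56 inHg.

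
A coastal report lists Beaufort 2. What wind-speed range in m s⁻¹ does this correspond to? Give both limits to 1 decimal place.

1.6 to 3.3 m/s

Beaufort 2 (light breeze) spans 1.6–3.3 m/s.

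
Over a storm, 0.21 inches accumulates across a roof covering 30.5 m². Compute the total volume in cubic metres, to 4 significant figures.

Depth: 0.21 in × 25.4 = 5.334 mm.
1 mm over 1 m² is 1 L, so volume = 5.334 × 30.5 = 162.687 L = 0.1627 m³.

0.1627 cubic metres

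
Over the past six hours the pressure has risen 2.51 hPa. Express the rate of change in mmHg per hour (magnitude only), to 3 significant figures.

2.51 hPa / 6 h × 0.750062 mmHg/hPa = 0.314 mmHg/h.

0.314 mmHg per hour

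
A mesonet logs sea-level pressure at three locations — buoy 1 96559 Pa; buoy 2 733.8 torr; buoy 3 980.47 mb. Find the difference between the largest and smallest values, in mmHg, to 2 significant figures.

11 mmHg

buoy 1: 96559 Pa = 724.25 mmHg.
buoy 3: 980.47 mb = 735.41 mmHg.
Spread: 735.41 − 724.25 = 11 mmHg.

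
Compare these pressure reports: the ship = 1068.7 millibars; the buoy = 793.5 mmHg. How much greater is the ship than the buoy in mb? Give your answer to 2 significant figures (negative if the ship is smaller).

11 mb

the buoy: 793.5 mmHg = 1057.91 mb.
Difference: 1068.70 − 1057.91 = 11 mb.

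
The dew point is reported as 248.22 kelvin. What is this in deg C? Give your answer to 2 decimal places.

-24.93 °C

°C = 248.22 − 273.15 = -24.93 °C.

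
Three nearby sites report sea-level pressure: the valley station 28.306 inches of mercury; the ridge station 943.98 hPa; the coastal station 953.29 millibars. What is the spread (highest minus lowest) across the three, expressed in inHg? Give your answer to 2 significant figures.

0.43 inHg

the ridge station: 943.98 hPa = 27.8757 inHg.
the coastal station: 953.29 mb = 28.1506 inHg.
Spread: 28.3060 − 27.8757 = 0.43 inHg.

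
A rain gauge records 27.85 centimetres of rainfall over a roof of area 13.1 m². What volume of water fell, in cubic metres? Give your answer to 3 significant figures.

Depth: 27.85 cm × 10 = 278.5 mm.
1 mm over 1 m² is 1 L, so volume = 278.5 × 13.1 = 3648.35 L = 3.65 m³.

3.65 cubic metres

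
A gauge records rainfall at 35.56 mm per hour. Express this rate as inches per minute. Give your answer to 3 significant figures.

0.0233 in/minute

35.56 mm/hour × 0.0393701 in/mm × 0.0166667 hour/minute = 0.0233 in/minute.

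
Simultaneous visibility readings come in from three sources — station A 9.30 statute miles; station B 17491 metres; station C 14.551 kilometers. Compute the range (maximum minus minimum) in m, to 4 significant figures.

2940 m

station A: 9.30 SM = 14966.90 m.
station C: 14.551 km = 14551.00 m.
Spread: 17491.00 − 14551.00 = 2940 m.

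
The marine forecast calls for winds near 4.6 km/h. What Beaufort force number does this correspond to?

4.6 km/h = 1.3 m/s, which is Beaufort 1 (light air, 0.3–1.5 m/s).

Beaufort force 1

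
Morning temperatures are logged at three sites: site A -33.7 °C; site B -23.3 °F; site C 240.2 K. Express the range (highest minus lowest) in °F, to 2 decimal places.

5.36 °F

site B: -23.3 °F = -30.722 °C.
site C: 240.2 K = -32.950 °C.
Spread: (-30.722) − (-33.700) = 2.978 °C = 5.36 °F.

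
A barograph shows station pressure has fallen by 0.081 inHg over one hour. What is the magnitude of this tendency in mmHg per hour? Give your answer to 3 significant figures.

0.081 inHg / 1 h × 25.4 mmHg/inHg = 2.06 mmHg/h.

2.06 mmHg per hour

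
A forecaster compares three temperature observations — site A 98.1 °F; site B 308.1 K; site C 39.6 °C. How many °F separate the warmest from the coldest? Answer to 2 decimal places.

site A: 98.1 °F = 36.722 °C.
site B: 308.1 K = 34.950 °C.
Spread: 39.600 − 34.950 = 4.650 °C = 8.37 °F.

8.37 °F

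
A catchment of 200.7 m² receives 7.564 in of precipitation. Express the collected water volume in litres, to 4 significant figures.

Depth: 7.564 in × 25.4 = 192.1256 mm.
1 mm over 1 m² is 1 L, so volume = 192.1256 × 200.7 = 38559.608 L ≈ 38560 L.

38560 litres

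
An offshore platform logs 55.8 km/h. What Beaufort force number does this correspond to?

55.8 km/h = 15.5 m/s, which is Beaufort 7 (near gale, 13.9–17.1 m/s).

Beaufort force 7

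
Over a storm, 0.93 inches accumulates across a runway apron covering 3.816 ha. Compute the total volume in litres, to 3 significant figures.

Depth: 0.93 in × 25.4 = 23.622 mm.
Area: 3.816 ha = 38160 m².
1 mm over 1 m² is 1 L, so volume = 23.622 × 38160 = 901415.52 L ≈ 901000 L.

901000 litres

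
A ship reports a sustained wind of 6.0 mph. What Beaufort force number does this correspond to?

6.0 mph = 2.7 m/s, which is Beaufort 2 (light breeze, 1.6–3.3 m/s).

Beaufort force 2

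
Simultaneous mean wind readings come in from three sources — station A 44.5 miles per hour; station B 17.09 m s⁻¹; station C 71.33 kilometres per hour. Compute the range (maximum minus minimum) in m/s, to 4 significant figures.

station A: 44.5 mph = 19.89328 m/s.
station C: 71.33 km/h = 19.81389 m/s.
Spread: 19.89328 − 17.09000 = 2.803 m/s.

2.803 m/s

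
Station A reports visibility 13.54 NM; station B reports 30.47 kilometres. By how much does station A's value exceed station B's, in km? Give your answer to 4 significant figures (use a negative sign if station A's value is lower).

station A: 13.54 nmi = 25.07608 km.
Difference: 25.07608 − 30.47000 = -5.394 km.

-5.394 km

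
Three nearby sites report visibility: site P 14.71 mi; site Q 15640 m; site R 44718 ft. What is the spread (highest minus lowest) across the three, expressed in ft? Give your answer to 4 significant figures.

32950 ft

site P: 14.71 SM = 77668.80 ft.
site Q: 15640 m = 51312.34 ft.
Spread: 77668.80 − 44718.00 = 32950 ft.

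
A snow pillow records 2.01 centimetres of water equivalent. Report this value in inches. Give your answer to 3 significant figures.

0.791 in

1 cm = 0.393701 in, so 2.01 × 0.393701 = 0.791 in.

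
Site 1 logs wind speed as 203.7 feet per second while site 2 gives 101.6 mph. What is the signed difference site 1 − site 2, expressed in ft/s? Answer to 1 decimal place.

54.7 ft/s

site 2: 101.6 mph = 149.013 ft/s.
Difference: 203.700 − 149.013 = 54.7 ft/s.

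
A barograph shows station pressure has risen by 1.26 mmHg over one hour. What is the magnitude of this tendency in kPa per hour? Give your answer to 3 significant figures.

0.168 kPa per hour

1.26 mmHg / 1 h × 0.133322 kPa/mmHg = 0.168 kPa/h.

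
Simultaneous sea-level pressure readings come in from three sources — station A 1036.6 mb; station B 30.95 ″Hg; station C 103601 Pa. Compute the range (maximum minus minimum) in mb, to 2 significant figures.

12 mb

station B: 30.95 inHg = 1048.09 mb.
station C: 103601 Pa = 1036.01 mb.
Spread: 1048.09 − 1036.01 = 12 mb.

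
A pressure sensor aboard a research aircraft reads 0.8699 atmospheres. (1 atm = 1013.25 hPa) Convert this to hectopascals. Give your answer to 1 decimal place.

1 atm = 1013.25 hPa, so 0.8699 × 1013.25 = 881.4 hPa.

881.4 hPa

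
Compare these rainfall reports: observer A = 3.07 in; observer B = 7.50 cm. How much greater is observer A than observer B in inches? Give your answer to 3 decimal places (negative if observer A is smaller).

observer B: 7.50 cm = 2.95276 in.
Difference: 3.07000 − 2.95276 = 0.117 in.

0.117 in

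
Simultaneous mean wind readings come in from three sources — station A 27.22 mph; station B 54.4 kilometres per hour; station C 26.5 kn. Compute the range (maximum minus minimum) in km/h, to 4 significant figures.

station A: 27.22 mph = 43.8063 km/h.
station C: 26.5 kt = 49.0780 km/h.
Spread: 54.4000 − 43.8063 = 10.59 km/h.

10.59 km/h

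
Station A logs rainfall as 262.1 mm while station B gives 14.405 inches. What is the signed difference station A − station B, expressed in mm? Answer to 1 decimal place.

-103.8 mm

station B: 14.405 in = 365.887 mm.
Difference: 262.100 − 365.887 = -103.8 mm.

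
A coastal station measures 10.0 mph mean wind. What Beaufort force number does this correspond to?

Beaufort force 3

10.0 mph = 4.5 m/s, which is Beaufort 3 (gentle breeze, 3.4–5.4 m/s).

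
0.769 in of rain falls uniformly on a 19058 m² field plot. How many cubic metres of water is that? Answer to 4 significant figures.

372.3 cubic metres

Depth: 0.769 in × 25.4 = 19.5326 mm.
1 mm over 1 m² is 1 L, so volume = 19.5326 × 19058 = 372252.29 L = 372.3 m³.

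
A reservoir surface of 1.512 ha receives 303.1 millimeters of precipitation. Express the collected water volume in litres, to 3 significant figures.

4580000 litres

Area: 1.512 ha = 15120 m².
1 mm over 1 m² is 1 L, so volume = 303.1 × 15120 = 4582872 L ≈ 4580000 L.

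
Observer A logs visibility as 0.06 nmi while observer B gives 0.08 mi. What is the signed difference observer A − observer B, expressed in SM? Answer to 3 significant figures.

observer A: 0.06 nmi = 0.069047 SM.
Difference: 0.069047 − 0.080000 = -0.0110 SM.

-0.0110 SM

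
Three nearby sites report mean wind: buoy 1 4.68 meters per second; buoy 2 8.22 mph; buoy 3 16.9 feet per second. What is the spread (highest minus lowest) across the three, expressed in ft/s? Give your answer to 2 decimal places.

buoy 1: 4.68 m/s = 15.3543 ft/s.
buoy 2: 8.22 mph = 12.0560 ft/s.
Spread: 16.9000 − 12.0560 = 4.84 ft/s.

4.84 ft/s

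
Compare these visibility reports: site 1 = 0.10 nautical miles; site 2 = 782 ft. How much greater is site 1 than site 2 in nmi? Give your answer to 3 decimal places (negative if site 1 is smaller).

site 2: 782 ft = 0.12870 nmi.
Difference: 0.10000 − 0.12870 = -0.029 nmi.

-0.029 nmi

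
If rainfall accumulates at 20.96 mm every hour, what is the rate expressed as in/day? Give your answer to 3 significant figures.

19.8 in/day

20.96 mm/hour × 0.0393701 in/mm × 24 hour/day = 19.8 in/day.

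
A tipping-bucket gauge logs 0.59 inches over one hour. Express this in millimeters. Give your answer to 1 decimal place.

15.0 mm

1 in = 25.4 mm, so 0.59 × 25.4 = 15.0 mm.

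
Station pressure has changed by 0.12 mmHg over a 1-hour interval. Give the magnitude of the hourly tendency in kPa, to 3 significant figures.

0.12 mmHg / 1 h × 0.133322 kPa/mmHg = 0.0160 kPa/h.

0.0160 kPa per hour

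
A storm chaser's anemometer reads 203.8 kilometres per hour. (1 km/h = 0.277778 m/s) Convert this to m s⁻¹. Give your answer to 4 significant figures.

1 km/h = 0.277778 m/s, so 203.8 × 0.277778 = 56.61 m/s.

56.61 m/s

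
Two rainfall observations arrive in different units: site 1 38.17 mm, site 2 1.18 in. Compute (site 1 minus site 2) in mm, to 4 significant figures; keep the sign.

8.198 mm

site 2: 1.18 in = 29.97200 mm.
Difference: 38.17000 − 29.97200 = 8.198 mm.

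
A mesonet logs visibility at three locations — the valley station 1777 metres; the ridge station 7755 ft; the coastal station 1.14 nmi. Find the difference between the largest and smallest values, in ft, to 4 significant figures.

the valley station: 1777 m = 5830.05 ft.
the coastal station: 1.14 nmi = 6926.77 ft.
Spread: 7755.00 − 5830.05 = 1925 ft.

1925 ft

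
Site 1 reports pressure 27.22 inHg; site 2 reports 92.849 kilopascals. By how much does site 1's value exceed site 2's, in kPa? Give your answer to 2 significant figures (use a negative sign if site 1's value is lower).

site 1: 27.22 inHg = 92.1775 kPa.
Difference: 92.1775 − 92.8490 = -0.67 kPa.

-0.67 kPa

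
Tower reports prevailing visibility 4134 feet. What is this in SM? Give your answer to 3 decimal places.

0.783 SM

1 ft = 0.000189394 SM, so 4134 × 0.000189394 = 0.783 SM.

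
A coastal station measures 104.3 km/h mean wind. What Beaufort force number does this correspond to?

Beaufort force 11

104.3 km/h = 29.0 m/s, which is Beaufort 11 (violent storm, 28.5–32.6 m/s).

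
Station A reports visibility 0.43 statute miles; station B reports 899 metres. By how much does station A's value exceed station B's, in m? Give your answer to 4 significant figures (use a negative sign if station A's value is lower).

-207.0 m

station A: 0.43 SM = 692.018 m.
Difference: 692.018 − 899.000 = -207.0 m.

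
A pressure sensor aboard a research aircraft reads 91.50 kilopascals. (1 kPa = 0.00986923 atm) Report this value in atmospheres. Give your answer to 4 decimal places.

1 kPa = 0.00986923 atm, so 91.50 × 0.00986923 = 0.9030 atm.

0.9030 atm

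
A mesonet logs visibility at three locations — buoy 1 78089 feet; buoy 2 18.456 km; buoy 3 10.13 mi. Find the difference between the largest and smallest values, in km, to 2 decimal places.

buoy 1: 78089 ft = 23.8015 km.
buoy 3: 10.13 SM = 16.3027 km.
Spread: 23.8015 − 16.3027 = 7.50 km.

7.50 km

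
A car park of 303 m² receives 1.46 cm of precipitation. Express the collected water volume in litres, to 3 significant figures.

4420 litres

Depth: 1.46 cm × 10 = 14.6 mm.
1 mm over 1 m² is 1 L, so volume = 14.6 × 303 = 4423.8 L ≈ 4420 L.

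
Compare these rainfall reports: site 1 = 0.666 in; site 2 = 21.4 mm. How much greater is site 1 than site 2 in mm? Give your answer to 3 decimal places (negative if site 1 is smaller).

site 1: 0.666 in = 16.91640 mm.
Difference: 16.91640 − 21.40000 = -4.484 mm.

-4.484 mm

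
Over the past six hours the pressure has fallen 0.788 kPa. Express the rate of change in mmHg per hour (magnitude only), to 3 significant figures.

0.985 mmHg per hour

0.788 kPa / 6 h × 7.50062 mmHg/kPa = 0.985 mmHg/h.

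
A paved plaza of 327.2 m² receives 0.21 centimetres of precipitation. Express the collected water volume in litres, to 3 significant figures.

687 litres

Depth: 0.21 cm × 10 = 2.1 mm.
1 mm over 1 m² is 1 L, so volume = 2.1 × 327.2 = 687.12 L ≈ 687 L.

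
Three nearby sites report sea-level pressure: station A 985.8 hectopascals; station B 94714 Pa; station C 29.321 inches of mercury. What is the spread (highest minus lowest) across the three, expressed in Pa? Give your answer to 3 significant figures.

station A: 985.8 hPa = 98580.00 Pa.
station C: 29.321 inHg = 99292.31 Pa.
Spread: 99292.31 − 94714.00 = 4580 Pa.

4580 Pa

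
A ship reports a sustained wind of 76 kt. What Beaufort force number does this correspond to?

76 kt lies in the Beaufort 12 band (hurricane force, ≥64 kt).

Beaufort force 12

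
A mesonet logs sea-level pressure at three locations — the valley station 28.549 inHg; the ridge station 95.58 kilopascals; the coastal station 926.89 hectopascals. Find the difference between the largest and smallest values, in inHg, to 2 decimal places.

1.18 inHg

the ridge station: 95.58 kPa = 28.2248 inHg.
the coastal station: 926.89 hPa = 27.3710 inHg.
Spread: 28.5490 − 27.3710 = 1.18 inHg.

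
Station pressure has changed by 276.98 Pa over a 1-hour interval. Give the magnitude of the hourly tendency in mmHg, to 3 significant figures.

276.98 Pa / 1 h × 0.00750062 mmHg/Pa = 2.08 mmHg/h.

2.08 mmHg per hour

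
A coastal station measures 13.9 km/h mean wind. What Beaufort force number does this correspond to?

Beaufort force 3

13.9 km/h = 3.9 m/s, which is Beaufort 3 (gentle breeze, 3.4–5.4 m/s).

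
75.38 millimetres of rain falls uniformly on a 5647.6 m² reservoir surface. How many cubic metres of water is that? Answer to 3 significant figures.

1 mm over 1 m² is 1 L, so volume = 75.38 × 5647.6 = 425716.09 L = 426 m³.

426 cubic metres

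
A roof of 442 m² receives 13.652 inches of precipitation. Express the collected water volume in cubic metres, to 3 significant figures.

Depth: 13.652 in × 25.4 = 346.7608 mm.
1 mm over 1 m² is 1 L, so volume = 346.7608 × 442 = 153268.27 L = 153 m³.

153 cubic metres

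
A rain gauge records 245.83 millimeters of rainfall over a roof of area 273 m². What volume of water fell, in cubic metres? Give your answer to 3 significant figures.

1 mm over 1 m² is 1 L, so volume = 245.83 × 273 = 67111.59 L = 67.1 m³.

67.1 cubic metres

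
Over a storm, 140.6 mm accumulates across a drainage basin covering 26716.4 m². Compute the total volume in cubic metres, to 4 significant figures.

1 mm over 1 m² is 1 L, so volume = 140.6 × 26716.4 = 3756325.8 L = 3756 m³.

3756 cubic metres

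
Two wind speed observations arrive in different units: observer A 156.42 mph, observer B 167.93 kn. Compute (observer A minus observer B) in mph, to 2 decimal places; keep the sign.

-36.83 mph

observer B: 167.93 kt = 193.2504 mph.
Difference: 156.4200 − 193.2504 = -36.83 mph.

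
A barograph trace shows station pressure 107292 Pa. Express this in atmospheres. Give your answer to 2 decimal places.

1 Pa = 9.86923e-06 atm, so 107292 × 9.86923e-06 = 1.06 atm.

1.06 atm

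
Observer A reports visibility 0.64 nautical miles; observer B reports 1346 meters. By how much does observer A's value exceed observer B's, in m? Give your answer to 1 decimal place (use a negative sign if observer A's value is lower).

observer A: 0.64 nmi = 1185.280 m.
Difference: 1185.280 − 1346.000 = -160.7 m.

-160.7 m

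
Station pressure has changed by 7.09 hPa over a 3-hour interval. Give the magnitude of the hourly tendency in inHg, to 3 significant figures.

7.09 hPa / 3 h × 0.02953 inHg/hPa = 0.0698 inHg/h.

0.0698 inHg per hour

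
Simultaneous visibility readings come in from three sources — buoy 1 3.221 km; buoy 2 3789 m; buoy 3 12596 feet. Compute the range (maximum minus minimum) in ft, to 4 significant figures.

2028 ft

buoy 1: 3.221 km = 10567.59 ft.
buoy 2: 3789 m = 12431.10 ft.
Spread: 12596.00 − 10567.59 = 2028 ft.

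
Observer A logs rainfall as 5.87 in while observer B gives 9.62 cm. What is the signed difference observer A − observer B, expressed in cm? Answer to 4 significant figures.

5.290 cm

observer A: 5.87 in = 14.90980 cm.
Difference: 14.90980 − 9.62000 = 5.290 cm.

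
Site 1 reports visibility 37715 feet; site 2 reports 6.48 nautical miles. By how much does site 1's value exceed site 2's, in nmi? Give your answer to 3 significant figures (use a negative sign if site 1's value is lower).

-0.273 nmi

site 1: 37715 ft = 6.20709 nmi.
Difference: 6.20709 − 6.48000 = -0.273 nmi.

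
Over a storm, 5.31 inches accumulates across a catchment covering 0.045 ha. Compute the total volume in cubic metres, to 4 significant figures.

60.69 cubic metres

Depth: 5.31 in × 25.4 = 134.874 mm.
Area: 0.045 ha = 450 m².
1 mm over 1 m² is 1 L, so volume = 134.874 × 450 = 60693.3 L = 60.69 m³.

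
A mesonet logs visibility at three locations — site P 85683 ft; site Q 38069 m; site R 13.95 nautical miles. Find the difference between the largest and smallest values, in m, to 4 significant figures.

site P: 85683 ft = 26116.18 m.
site R: 13.95 nmi = 25835.40 m.
Spread: 38069.00 − 25835.40 = 12230 m.

12230 m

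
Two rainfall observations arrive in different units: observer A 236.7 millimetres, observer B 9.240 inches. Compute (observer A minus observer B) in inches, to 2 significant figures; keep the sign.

observer A: 236.7 mm = 9.31890 in.
Difference: 9.31890 − 9.24000 = 0.079 in.

0.079 in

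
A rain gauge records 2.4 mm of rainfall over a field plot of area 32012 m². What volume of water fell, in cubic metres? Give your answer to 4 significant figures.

76.83 cubic metres

1 mm over 1 m² is 1 L, so volume = 2.4 × 32012 = 76828.8 L = 76.83 m³.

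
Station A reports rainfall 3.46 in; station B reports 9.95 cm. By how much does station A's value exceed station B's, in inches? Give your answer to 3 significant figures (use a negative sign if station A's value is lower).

-0.457 in

station B: 9.95 cm = 3.91732 in.
Difference: 3.46000 − 3.91732 = -0.457 in.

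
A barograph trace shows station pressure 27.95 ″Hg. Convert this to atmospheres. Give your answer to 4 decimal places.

1 inHg = 0.0334211 atm, so 27.95 × 0.0334211 = 0.9341 atm.

0.9341 atm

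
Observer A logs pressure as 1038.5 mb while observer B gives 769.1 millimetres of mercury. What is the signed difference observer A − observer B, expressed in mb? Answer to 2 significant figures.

13 mb

observer B: 769.1 mmHg = 1025.38 mb.
Difference: 1038.50 − 1025.38 = 13 mb.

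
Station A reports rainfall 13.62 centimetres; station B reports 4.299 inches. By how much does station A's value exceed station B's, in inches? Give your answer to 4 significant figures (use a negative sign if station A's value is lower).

1.063 in

station A: 13.62 cm = 5.36220 in.
Difference: 5.36220 − 4.29900 = 1.063 in.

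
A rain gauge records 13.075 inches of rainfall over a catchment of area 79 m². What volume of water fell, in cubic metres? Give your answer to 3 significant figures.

26.2 cubic metres

Depth: 13.075 in × 25.4 = 332.105 mm.
1 mm over 1 m² is 1 L, so volume = 332.105 × 79 = 26236.295 L = 26.2 m³.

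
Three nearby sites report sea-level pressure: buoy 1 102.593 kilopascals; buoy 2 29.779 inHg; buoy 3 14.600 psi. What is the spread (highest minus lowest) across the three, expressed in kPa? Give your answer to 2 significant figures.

1.9 kPa

buoy 2: 29.779 inHg = 100.843 kPa.
buoy 3: 14.600 psi = 100.663 kPa.
Spread: 102.593 − 100.663 = 1.9 kPa.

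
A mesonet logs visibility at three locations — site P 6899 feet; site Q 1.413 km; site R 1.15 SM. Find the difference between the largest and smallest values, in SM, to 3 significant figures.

site P: 6899 ft = 1.30663 SM.
site Q: 1.413 km = 0.87800 SM.
Spread: 1.30663 − 0.87800 = 0.429 SM.

0.429 SM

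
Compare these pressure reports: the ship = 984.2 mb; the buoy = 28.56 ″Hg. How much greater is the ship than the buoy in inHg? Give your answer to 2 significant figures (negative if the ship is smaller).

0.50 inHg

the ship: 984.2 mb = 29.0634 inHg.
Difference: 29.0634 − 28.5600 = 0.50 inHg.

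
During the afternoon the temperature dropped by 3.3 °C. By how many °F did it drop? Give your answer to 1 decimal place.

Converting a difference, only the 9/5 scale factor applies: Δ°F = 3.3 × 1.8 = 5.9 °F.

5.9 °F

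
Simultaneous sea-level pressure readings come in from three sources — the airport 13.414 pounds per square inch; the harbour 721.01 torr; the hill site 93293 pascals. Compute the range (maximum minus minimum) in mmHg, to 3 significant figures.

27.3 mmHg

the airport: 13.414 psi = 693.704 mmHg.
the hill site: 93293 Pa = 699.755 mmHg.
Spread: 721.010 − 693.704 = 27.3 mmHg.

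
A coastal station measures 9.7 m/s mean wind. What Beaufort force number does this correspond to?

Beaufort force 5

9.7 m/s lies in the Beaufort 5 band (fresh breeze, 8.0–10.7 m/s).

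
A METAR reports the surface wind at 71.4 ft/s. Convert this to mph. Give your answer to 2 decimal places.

48.68 mph

1 ft/s = 0.681818 mph, so 71.4 × 0.681818 = 48.68 mph.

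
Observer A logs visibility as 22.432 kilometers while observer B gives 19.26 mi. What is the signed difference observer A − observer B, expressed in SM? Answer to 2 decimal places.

-5.32 SM

observer A: 22.432 km = 13.9386 SM.
Difference: 13.9386 − 19.2600 = -5.32 SM.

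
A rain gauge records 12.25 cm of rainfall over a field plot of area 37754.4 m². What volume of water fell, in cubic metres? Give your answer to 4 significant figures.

4625 cubic metres

Depth: 12.25 cm × 10 = 122.5 mm.
1 mm over 1 m² is 1 L, so volume = 122.5 × 37754.4 = 4624914 L = 4625 m³.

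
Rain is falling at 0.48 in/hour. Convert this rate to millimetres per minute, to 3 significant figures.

0.203 mm/minute

0.48 in/hour × 25.4 mm/in × 0.0166667 hour/minute = 0.203 mm/minute.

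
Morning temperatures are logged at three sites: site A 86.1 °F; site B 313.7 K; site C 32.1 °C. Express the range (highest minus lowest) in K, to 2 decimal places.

10.49 K

site A: 86.1 °F = 30.056 °C.
site B: 313.7 K = 40.550 °C.
Spread: 40.550 − 30.056 = 10.494 °C.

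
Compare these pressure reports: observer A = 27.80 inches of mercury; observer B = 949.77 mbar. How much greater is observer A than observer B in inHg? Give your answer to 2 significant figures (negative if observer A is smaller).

-0.25 inHg

observer B: 949.77 mb = 28.0467 inHg.
Difference: 27.8000 − 28.0467 = -0.25 inHg.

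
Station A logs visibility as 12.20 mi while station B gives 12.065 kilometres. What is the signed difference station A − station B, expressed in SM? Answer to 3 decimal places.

station B: 12.065 km = 7.49684 SM.
Difference: 12.20000 − 7.49684 = 4.703 SM.

4.703 SM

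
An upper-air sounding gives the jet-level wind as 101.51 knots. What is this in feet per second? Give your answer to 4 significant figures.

1 kt = 1.68781 ft/s, so 101.51 × 1.68781 = 171.3 ft/s.

171.3 ft/s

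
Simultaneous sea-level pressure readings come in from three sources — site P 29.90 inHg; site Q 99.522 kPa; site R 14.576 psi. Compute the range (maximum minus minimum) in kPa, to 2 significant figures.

site P: 29.90 inHg = 101.253 kPa.
site R: 14.576 psi = 100.498 kPa.
Spread: 101.253 − 99.522 = 1.7 kPa.

1.7 kPa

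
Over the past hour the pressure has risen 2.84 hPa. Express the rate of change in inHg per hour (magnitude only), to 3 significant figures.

2.84 hPa / 1 h × 0.02953 inHg/hPa = 0.0839 inHg/h.

0.0839 inHg per hour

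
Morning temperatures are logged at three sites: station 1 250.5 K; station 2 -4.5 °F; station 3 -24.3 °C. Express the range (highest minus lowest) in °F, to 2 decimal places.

7.24 °F

station 1: 250.5 K = -22.650 °C.
station 2: -4.5 °F = -20.278 °C.
Spread: (-20.278) − (-24.300) = 4.022 °C = 7.24 °F.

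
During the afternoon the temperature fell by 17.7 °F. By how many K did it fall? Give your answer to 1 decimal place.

For a temperature change the 32° offset cancels: ΔK = 17.7 × 0.5556 = 9.8 K.

9.8 K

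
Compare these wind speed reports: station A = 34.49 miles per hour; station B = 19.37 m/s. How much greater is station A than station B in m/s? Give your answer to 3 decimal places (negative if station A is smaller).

station A: 34.49 mph = 15.41841 m/s.
Difference: 15.41841 − 19.37000 = -3.952 m/s.

-3.952 m/s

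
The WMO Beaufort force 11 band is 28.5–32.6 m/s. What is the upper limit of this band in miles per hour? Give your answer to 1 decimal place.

72.9 mph

28.5–32.6 m/s × 2.237 = 63.8–72.9 mph.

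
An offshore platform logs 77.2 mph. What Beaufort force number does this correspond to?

Beaufort force 12

77.2 mph = 34.5 m/s, which is Beaufort 12 (hurricane force, ≥32.7 m/s).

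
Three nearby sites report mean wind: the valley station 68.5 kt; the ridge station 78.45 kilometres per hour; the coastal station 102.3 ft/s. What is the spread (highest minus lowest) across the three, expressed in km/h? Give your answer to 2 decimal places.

48.41 km/h

the valley station: 68.5 kt = 126.8620 km/h.
the coastal station: 102.3 ft/s = 112.2517 km/h.
Spread: 126.8620 − 78.4500 = 48.41 km/h.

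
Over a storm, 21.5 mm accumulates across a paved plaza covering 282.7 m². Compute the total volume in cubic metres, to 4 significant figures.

1 mm over 1 m² is 1 L, so volume = 21.5 × 282.7 = 6078.05 L = 6.078 m³.

6.078 cubic metres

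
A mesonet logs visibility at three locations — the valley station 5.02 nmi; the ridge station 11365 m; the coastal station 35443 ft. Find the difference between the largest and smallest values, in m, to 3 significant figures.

the valley station: 5.02 nmi = 9297.04 m.
the coastal station: 35443 ft = 10803.03 m.
Spread: 11365.00 − 9297.04 = 2070 m.

2070 m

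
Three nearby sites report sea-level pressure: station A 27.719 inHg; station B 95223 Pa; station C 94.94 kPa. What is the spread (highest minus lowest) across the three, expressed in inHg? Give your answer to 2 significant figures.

0.40 inHg

station B: 95223 Pa = 28.1193 inHg.
station C: 94.94 kPa = 28.0358 inHg.
Spread: 28.1193 − 27.7190 = 0.40 inHg.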